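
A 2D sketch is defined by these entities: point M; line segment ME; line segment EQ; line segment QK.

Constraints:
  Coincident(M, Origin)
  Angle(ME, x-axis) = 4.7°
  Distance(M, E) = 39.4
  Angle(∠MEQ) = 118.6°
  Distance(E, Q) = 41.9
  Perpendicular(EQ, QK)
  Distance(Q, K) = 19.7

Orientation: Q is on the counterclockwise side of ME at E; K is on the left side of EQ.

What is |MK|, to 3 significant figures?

62.6

∠MEQ = 118.6°, so EQ runs at 4.7° + (180° − 118.6°) = 66.1° from the x-axis; with |EQ| = 41.9, Q = E + 41.9·(cos 66.1°, sin 66.1°) = (56.2, 41.5). The perpendicularity gives QK at right angles to EQ; with |QK| = 19.7 on the left of EQ, K = Q + 19.7·(-0.914, 0.405) = (38.2, 49.5). Then |MK| = |K − M| = 62.6.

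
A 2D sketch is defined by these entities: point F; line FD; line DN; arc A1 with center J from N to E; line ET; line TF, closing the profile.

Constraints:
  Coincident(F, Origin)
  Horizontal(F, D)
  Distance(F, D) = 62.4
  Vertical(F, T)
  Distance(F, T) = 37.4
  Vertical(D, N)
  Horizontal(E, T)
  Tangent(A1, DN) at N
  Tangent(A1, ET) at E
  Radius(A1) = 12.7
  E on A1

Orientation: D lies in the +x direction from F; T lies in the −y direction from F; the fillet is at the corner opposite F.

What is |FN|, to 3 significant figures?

67.1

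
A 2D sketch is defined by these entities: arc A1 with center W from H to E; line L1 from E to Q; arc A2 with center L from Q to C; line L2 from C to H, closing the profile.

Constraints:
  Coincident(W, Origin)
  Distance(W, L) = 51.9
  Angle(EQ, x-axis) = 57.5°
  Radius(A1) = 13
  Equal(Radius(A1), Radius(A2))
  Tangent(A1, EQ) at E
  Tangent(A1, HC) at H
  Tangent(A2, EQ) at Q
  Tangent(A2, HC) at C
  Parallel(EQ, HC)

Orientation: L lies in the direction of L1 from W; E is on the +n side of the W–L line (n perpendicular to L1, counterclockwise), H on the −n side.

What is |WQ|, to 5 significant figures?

53.503

Tangency of A1 to both parallel lines with radius 13.0 puts E and H at W ± 13.0·n: E = (-10.964, 6.9849), H = (10.964, -6.9849). Equal radii place Q and C the same way about L: Q = L + 13.0·n = (16.922, 50.757), C = L − 13.0·n = (38.850, 36.787). Then |WQ| = |Q − W| = 53.503.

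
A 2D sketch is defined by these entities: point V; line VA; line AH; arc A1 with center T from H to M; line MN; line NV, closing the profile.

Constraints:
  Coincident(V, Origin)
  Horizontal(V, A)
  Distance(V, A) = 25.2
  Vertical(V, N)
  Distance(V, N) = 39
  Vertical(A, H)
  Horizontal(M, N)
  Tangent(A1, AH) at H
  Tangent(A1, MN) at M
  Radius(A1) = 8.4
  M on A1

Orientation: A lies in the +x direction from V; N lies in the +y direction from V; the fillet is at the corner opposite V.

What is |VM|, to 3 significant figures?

42.5

V is at the origin; VA is horizontal with |VA| = 25.2 and A on the +x side, so A = (25.2, 0.00). V and N share the same x with |VN| = 39.0 and N on the +y side, so N = (0.00, 39.0). The virtual corner opposite V is at (25.2, 39.0). The tangent condition forces TH to be normal to AH and the tangent condition forces TM to be normal to MN, with radius 8.4, so the center T sits 8.4 in from both sides at T = (16.8, 30.6). That places the tangent points at H = (25.2, 30.6) on AH and M = (16.8, 39.0) on MN. Then |VM| = |M − V| = 42.5.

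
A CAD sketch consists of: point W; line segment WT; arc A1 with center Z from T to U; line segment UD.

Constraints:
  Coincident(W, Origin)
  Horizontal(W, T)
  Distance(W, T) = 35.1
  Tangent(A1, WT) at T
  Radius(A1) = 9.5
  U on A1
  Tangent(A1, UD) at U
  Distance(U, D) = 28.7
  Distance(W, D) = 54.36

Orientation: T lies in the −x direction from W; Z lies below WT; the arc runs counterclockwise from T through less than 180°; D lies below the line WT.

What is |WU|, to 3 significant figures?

45.9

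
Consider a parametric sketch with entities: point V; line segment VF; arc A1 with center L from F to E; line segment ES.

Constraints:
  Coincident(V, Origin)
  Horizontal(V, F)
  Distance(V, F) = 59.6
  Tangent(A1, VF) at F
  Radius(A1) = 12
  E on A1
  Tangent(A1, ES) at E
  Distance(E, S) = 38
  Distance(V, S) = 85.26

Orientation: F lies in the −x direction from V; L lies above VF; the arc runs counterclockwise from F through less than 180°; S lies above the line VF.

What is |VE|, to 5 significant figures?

52.449

V is at the origin; V and F share the same y with |VF| = 59.6 and F on the −x side, so F = (-59.600, 0.0000). Since A1 is tangent to VF there, LF ⟂ VF, so L = F + (0, 12) = (-59.600, 12.000). Since LE ⟂ ES (tangency), |LS| = √(12.0² + 38.0²) = 39.850 regardless of where E sits on A1. So S lies on both circle(V, 85.26) and circle(L, 39.850); the above-VF intersection is S = (-68.430, 50.859). E is the foot of the tangent from S: E = (-49.242, 18.059).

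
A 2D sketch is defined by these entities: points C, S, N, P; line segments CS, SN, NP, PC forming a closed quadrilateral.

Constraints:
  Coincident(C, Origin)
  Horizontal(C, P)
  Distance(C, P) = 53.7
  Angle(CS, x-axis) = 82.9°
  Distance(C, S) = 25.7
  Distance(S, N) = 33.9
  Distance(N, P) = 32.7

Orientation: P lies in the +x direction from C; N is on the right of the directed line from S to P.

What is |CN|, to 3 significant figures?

21.4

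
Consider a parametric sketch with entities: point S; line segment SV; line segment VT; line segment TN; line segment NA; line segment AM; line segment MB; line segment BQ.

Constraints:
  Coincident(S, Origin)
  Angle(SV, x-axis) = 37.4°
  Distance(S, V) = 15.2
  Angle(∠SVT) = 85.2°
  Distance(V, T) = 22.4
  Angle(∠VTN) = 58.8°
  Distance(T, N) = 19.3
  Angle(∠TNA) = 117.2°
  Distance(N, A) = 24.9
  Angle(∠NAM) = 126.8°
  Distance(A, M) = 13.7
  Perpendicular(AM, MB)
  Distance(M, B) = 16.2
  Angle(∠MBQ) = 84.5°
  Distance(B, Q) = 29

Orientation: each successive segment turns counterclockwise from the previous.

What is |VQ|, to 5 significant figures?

21.445

The perpendicularity gives MB at right angles to AM, so MB runs at 99.400°; with |MB| = 16.2, B = (20.357, 8.3162). ∠MBQ = 84.5° gives BQ at -165.10° from the x-axis; with |BQ| = 29.0, Q = (-7.6681, 0.85933). Then |VQ| = |Q − V| = 21.445.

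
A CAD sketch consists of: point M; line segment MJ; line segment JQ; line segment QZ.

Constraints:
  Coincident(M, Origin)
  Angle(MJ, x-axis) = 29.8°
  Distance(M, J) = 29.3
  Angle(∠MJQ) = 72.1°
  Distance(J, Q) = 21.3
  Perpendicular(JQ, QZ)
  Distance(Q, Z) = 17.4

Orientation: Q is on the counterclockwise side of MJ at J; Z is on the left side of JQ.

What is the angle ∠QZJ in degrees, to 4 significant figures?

50.75°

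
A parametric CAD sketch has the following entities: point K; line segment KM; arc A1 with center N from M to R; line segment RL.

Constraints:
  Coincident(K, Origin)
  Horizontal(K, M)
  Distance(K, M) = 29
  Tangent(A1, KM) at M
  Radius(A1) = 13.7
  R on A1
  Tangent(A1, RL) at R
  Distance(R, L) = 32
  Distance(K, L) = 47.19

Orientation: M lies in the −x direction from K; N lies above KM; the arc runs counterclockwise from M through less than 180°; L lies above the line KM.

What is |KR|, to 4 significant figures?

20.16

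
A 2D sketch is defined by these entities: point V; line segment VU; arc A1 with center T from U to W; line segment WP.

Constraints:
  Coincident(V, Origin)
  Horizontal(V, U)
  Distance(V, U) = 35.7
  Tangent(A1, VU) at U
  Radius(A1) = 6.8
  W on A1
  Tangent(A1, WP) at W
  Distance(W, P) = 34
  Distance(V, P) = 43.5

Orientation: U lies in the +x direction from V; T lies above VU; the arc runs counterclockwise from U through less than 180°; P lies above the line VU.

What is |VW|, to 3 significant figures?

42.6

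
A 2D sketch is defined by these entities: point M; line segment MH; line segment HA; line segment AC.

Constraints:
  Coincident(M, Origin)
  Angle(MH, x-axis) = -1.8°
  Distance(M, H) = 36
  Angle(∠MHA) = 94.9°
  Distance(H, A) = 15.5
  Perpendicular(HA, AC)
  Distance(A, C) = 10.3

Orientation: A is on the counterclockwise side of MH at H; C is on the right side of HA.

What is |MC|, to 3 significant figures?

49.8

M is at the origin; MH runs at -1.8° with length 36.0, so H = 36.0·(cos -1.8°, sin -1.8°) = (36.0, -1.13). ∠MHA = 94.9°, so HA runs at -1.8° + (180° − 94.9°) = 83.3° from the x-axis; with |HA| = 15.5, A = H + 15.5·(cos 83.3°, sin 83.3°) = (37.8, 14.3). HA is perpendicular to AC; with |AC| = 10.3 on the right of HA, C = A + 10.3·(0.993, -0.117) = (48.0, 13.1). Then |MC| = |C − M| = 49.8.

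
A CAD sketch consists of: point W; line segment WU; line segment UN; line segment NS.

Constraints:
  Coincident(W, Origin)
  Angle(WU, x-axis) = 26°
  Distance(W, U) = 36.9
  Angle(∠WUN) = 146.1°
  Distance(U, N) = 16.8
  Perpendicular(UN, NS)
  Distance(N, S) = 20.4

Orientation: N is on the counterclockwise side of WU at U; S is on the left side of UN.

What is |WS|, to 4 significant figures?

47.43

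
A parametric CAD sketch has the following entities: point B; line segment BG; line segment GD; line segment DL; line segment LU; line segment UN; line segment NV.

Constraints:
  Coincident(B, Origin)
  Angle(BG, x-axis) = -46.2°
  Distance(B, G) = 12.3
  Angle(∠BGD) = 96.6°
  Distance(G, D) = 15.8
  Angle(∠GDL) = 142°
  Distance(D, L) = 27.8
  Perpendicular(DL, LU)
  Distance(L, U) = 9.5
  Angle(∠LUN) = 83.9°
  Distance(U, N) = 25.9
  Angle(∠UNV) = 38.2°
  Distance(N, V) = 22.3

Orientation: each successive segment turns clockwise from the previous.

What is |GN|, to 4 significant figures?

14.80

The perpendicularity gives LU at right angles to DL, so LU runs at 102.4°; with |LU| = 9.5, U = (-30.75, -17.74). ∠LUN = 83.9° gives UN at 6.300° from the x-axis; with |UN| = 25.9, N = (-5.006, -14.90). Then |GN| = |N − G| = 14.80.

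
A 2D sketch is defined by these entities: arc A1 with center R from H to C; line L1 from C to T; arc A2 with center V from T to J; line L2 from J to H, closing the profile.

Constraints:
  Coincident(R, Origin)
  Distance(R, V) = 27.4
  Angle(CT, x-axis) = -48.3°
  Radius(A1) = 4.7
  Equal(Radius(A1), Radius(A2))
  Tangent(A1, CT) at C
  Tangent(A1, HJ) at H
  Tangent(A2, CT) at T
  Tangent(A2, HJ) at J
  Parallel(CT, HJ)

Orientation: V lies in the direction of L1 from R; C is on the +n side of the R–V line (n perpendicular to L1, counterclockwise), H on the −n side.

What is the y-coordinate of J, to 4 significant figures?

-23.58

Tangency of A1 to both parallel lines with radius 4.7 puts C and H at R ± 4.7·n: C = (3.509, 3.127), H = (-3.509, -3.127). Equal radii place T and J the same way about V: T = V + 4.7·n = (21.74, -17.33), J = V − 4.7·n = (14.72, -23.58). So J.y = -23.58.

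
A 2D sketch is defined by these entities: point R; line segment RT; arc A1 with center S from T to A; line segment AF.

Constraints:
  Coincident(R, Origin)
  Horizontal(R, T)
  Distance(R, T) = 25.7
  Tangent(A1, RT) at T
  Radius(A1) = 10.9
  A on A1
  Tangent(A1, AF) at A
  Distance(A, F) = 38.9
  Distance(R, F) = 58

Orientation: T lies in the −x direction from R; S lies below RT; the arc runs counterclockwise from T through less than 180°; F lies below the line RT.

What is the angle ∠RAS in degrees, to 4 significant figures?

6.715°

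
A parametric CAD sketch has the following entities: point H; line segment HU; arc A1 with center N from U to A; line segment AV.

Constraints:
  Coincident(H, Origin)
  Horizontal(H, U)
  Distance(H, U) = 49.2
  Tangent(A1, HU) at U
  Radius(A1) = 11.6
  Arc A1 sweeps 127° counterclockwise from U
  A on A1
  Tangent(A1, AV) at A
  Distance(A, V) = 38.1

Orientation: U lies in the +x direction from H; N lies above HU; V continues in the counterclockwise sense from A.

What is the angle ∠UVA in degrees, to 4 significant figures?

21.42°

H is at the origin; HU is horizontal with |HU| = 49.2 and U on the +x side, so U = (49.20, 0.000). Tangency of A1 to HU means the radius NU is perpendicular to HU, so N = U + (0, 11.6) = (49.20, 11.60). On A1, U sits at bearing -90° from N; a 127° counterclockwise sweep puts A at bearing 37°, so A = N + 11.6·(cos 37°, sin 37°) = (58.46, 18.58). A1 meets AV tangentially, so NA is at right angles to AV, so AV runs along (−sin 37°, cos 37°); with |AV| = 38.1, V = (35.54, 49.01). Then cos ∠UVA = VU·VA / (|VU||VA|), giving 21.42°.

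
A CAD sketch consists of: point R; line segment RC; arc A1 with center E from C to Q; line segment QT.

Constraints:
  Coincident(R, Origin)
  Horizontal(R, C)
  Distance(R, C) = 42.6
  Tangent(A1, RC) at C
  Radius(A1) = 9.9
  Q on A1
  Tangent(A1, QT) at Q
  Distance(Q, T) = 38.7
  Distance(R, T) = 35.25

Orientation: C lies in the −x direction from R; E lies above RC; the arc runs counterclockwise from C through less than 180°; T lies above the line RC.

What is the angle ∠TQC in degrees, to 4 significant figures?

154.6°

Checks: ∠(EC, CR) = 90.00° ✓; |EQ| = 9.900 ✓; ∠(EQ, QT) = 90.00° ✓; |QT| = 38.70 ✓; |RT| = 35.25 ✓.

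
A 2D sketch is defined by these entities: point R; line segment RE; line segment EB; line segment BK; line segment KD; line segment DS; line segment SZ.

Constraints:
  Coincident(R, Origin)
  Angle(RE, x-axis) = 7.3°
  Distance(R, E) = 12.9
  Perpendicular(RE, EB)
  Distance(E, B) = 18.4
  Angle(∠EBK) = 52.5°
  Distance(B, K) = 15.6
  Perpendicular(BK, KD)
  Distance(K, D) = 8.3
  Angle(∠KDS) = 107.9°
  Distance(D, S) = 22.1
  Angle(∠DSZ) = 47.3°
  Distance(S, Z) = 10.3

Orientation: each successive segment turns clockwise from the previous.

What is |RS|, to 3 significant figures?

28.1

R is at the origin; RE runs at 7.3° with length 12.9, so E = (12.8, 1.64). RE ⟂ EB, so EB runs at -82.7°; with |EB| = 18.4, B = (15.1, -16.6). ∠EBK = 52.5° gives BK at 150° from the x-axis; with |BK| = 15.6, K = (1.65, -8.76). BK is perpendicular to KD, so KD runs at 59.8°; with |KD| = 8.3, D = (5.83, -1.59). ∠KDS = 107.9° gives DS at -12.3° from the x-axis; with |DS| = 22.1, S = (27.4, -6.30). Then |RS| = |S − R| = 28.1.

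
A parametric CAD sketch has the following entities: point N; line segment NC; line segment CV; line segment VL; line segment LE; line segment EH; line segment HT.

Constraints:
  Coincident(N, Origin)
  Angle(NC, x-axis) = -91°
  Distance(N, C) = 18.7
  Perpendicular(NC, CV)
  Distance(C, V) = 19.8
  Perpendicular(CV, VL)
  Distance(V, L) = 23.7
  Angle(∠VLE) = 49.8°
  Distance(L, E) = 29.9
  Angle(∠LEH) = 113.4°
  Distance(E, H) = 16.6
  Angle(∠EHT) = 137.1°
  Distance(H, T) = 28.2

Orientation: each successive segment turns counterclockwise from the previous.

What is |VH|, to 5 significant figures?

21.388

N is at the origin; NC runs at -91.0° with length 18.7, so C = (-0.32636, -18.697). NC is perpendicular to CV, so CV runs at -1.0000°; with |CV| = 19.8, V = (19.471, -19.043). CV is perpendicular to VL, so VL runs at 89.000°; with |VL| = 23.7, L = (19.884, 4.6537). ∠VLE = 49.8° gives LE at -140.80° from the x-axis; with |LE| = 29.9, E = (-3.2866, -14.244). ∠LEH = 113.4° gives EH at -74.200° from the x-axis; with |EH| = 16.6, H = (1.2333, -30.217). Then |VH| = |H − V| = 21.388.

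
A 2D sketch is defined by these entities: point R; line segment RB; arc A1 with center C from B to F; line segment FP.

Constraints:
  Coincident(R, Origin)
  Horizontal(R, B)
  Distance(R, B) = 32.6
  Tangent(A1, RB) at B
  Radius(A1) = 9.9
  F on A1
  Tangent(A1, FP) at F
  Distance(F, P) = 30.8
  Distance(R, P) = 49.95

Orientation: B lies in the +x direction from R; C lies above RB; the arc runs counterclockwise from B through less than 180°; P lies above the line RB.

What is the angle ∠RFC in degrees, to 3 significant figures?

8.00°

Checks: |CF| = 9.900 ✓; ∠(CF, FP) = 90.00° ✓; |FP| = 30.80 ✓; |RP| = 49.95 ✓.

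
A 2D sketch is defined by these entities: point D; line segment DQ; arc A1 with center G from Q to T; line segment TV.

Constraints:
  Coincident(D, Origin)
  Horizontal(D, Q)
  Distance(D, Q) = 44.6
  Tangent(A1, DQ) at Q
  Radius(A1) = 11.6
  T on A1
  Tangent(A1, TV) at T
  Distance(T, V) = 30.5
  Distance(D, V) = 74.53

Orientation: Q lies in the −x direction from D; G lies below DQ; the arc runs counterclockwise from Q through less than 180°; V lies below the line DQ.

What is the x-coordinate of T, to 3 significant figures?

-55.7

D is at the origin; DQ is horizontal with |DQ| = 44.6 and Q on the −x side, so Q = (-44.6, 0.00). The tangent condition forces GQ to be normal to DQ, so G = Q + (0, -11.6) = (-44.6, -11.6). Since GT ⟂ TV (tangency), |GV| = √(11.6² + 30.5²) = 32.6 regardless of where T sits on A1. So V lies on both circle(D, 74.53) and circle(G, 32.6); the below-DQ intersection is V = (-64.4, -37.6). T is the foot of the tangent from V: T = (-55.7, -8.31).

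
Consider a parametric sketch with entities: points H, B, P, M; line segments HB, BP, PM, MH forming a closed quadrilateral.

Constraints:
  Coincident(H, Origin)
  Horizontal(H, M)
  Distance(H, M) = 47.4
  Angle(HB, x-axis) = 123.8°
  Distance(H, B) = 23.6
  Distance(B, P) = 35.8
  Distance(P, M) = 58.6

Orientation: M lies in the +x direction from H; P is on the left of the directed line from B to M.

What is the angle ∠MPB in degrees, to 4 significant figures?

80.85°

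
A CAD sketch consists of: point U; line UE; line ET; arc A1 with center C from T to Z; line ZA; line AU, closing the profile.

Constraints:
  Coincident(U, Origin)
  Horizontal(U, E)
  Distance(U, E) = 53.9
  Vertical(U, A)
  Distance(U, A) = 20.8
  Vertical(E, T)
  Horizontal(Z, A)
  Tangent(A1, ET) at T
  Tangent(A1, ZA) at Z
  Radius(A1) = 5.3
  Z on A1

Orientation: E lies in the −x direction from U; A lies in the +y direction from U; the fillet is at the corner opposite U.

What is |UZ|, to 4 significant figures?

52.86

The virtual corner opposite U is at (-53.90, 20.80). A1 meets ET tangentially, so CT is at right angles to ET and A1 meets ZA tangentially, so CZ is at right angles to ZA, with radius 5.3, so the center C sits 5.3 in from both sides at C = (-48.60, 15.50). That places the tangent points at T = (-53.90, 15.50) on ET and Z = (-48.60, 20.80) on ZA. Then |UZ| = |Z − U| = 52.86.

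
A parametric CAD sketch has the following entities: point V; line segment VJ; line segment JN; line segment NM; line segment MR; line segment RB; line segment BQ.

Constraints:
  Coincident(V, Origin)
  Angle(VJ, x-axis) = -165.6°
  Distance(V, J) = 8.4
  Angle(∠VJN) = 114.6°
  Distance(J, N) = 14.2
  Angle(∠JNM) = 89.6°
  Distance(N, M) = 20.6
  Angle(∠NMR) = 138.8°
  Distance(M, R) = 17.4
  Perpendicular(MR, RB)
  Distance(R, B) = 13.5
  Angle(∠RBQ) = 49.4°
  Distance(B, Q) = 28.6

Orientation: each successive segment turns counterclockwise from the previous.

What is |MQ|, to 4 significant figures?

6.690

V is at the origin; VJ runs at -165.6° with length 8.4, so J = (-8.136, -2.089). ∠VJN = 114.6° gives JN at -100.2° from the x-axis; with |JN| = 14.2, N = (-10.65, -16.06). ∠JNM = 89.6° gives NM at -9.800° from the x-axis; with |NM| = 20.6, M = (9.649, -19.57). ∠NMR = 138.8° gives MR at 31.40° from the x-axis; with |MR| = 17.4, R = (24.50, -10.51). The perpendicularity gives RB at right angles to MR, so RB runs at 121.4°; with |RB| = 13.5, B = (17.47, 1.018). ∠RBQ = 49.4° gives BQ at -108.0° from the x-axis; with |BQ| = 28.6, Q = (8.629, -26.18). Then |MQ| = |Q − M| = 6.690.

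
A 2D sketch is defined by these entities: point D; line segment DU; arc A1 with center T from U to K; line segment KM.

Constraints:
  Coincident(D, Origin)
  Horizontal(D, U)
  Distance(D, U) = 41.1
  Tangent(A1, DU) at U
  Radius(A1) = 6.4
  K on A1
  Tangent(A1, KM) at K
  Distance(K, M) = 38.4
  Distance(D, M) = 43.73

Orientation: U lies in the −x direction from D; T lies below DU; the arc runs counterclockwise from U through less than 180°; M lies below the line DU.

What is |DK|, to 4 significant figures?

47.05

D is at the origin; DU is horizontal with |DU| = 41.1 and U on the −x side, so U = (-41.10, 0.000). Since A1 is tangent to DU there, TU ⟂ DU, so T = U + (0, -6.4) = (-41.10, -6.400). Since TK ⟂ KM (tangency), |TM| = √(6.4² + 38.4²) = 38.93 regardless of where K sits on A1. So M lies on both circle(D, 43.73) and circle(T, 38.93); the below-DU intersection is M = (-19.80, -38.99). K is the foot of the tangent from M: K = (-45.81, -10.73).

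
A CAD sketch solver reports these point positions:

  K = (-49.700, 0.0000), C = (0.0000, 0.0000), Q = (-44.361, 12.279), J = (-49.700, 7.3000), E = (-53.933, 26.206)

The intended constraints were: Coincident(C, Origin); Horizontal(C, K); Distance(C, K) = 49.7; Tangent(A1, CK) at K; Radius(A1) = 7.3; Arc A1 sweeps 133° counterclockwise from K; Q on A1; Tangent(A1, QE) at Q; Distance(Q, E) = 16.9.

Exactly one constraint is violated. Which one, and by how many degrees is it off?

Tangent(A1, QE) at Q — off by 8.50°.

C = (0.00, 0.00) ✓; C.y = 0.00, K.y = 0.00 ✓; |CK| = 49.70 ✓; ∠(JK, KC) = 90.00° ✓; |JK| = 7.300 ✓; bearing(J→Q) − bearing(J→K) = 133.0° ✓; |JQ| = 7.300 ✓; ∠(JQ, QE) = 98.50° ✗; |QE| = 16.90 ✓.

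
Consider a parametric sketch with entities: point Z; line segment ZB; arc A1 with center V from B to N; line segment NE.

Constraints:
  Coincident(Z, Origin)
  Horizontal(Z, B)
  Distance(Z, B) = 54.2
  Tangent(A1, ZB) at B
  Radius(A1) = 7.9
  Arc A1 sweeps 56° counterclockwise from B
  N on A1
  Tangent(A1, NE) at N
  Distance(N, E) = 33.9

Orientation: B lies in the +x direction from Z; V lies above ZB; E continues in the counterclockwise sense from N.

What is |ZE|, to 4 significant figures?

85.74

Z is at the origin; Z and B share the same y with |ZB| = 54.2 and B on the +x side, so B = (54.20, 0.000). Since A1 is tangent to ZB there, VB ⟂ ZB, so V = B + (0, 7.9) = (54.20, 7.900). On A1, B sits at bearing -90° from V; a 56° counterclockwise sweep puts N at bearing -34°, so N = V + 7.9·(cos -34°, sin -34°) = (60.75, 3.482). The tangent condition forces VN to be normal to NE, so NE runs along (−sin -34°, cos -34°); with |NE| = 33.9, E = (79.71, 31.59). Then |ZE| = |E − Z| = 85.74.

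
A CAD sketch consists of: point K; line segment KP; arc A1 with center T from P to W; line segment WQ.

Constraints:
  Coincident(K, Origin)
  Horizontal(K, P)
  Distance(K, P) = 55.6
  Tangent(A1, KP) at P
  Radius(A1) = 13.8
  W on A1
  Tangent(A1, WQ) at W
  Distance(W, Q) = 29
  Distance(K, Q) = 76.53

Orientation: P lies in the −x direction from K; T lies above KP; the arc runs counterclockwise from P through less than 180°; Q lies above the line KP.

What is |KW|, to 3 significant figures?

49.6

K is at the origin; KP is horizontal with |KP| = 55.6 and P on the −x side, so P = (-55.6, 0.00). The tangent condition forces TP to be normal to KP, so T = P + (0, 13.8) = (-55.6, 13.8). Since TW ⟂ WQ (tangency), |TQ| = √(13.8² + 29.0²) = 32.1 regardless of where W sits on A1. So Q lies on both circle(K, 76.53) and circle(T, 32.1); the above-KP intersection is Q = (-61.7, 45.3). W is the foot of the tangent from Q: W = (-44.5, 22.0).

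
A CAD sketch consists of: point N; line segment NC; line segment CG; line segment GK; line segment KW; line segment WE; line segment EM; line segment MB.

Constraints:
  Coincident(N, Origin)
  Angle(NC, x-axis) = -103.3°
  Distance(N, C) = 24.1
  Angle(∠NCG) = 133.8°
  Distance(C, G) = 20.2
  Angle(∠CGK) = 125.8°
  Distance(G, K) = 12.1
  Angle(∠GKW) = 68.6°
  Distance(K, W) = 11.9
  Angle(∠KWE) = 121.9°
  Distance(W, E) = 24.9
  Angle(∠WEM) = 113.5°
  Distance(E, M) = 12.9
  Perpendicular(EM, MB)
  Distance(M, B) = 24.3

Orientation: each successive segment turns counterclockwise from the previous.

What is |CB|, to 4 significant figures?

26.30

N is at the origin; NC runs at -103.3° with length 24.1, so C = (-5.544, -23.45). ∠NCG = 133.8° gives CG at -57.10° from the x-axis; with |CG| = 20.2, G = (5.428, -40.41). ∠CGK = 125.8° gives GK at -2.900° from the x-axis; with |GK| = 12.1, K = (17.51, -41.03). ∠GKW = 68.6° gives KW at 108.5° from the x-axis; with |KW| = 11.9, W = (13.74, -29.74). ∠KWE = 121.9° gives WE at 166.6° from the x-axis; with |WE| = 24.9, E = (-10.49, -23.97). ∠WEM = 113.5° gives EM at -126.9° from the x-axis; with |EM| = 12.9, M = (-18.23, -34.29). The perpendicularity gives MB at right angles to EM, so MB runs at -36.90°; with |MB| = 24.3, B = (1.201, -48.88). Then |CB| = |B − C| = 26.30.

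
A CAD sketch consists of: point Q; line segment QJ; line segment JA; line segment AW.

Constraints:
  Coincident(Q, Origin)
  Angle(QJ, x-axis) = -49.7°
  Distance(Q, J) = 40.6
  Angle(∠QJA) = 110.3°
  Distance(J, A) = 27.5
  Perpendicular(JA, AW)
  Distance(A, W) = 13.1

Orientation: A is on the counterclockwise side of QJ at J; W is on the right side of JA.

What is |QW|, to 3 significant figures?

65.9

Q is at the origin; QJ runs at -49.7° with length 40.6, so J = 40.6·(cos -49.7°, sin -49.7°) = (26.3, -31.0). ∠QJA = 110.3°, so JA runs at -49.7° + (180° − 110.3°) = 20.0° from the x-axis; with |JA| = 27.5, A = J + 27.5·(cos 20.0°, sin 20.0°) = (52.1, -21.6). The perpendicularity gives AW at right angles to JA; with |AW| = 13.1 on the right of JA, W = A + 13.1·(0.342, -0.940) = (56.6, -33.9). Then |QW| = |W − Q| = 65.9.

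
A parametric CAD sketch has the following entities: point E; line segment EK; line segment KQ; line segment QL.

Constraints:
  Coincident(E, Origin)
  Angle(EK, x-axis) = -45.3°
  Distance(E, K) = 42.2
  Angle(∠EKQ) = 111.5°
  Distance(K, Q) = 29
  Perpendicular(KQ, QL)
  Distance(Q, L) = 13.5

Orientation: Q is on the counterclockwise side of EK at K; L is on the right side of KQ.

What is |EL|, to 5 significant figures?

69.002

E is at the origin; EK runs at -45.3° with length 42.2, so K = 42.2·(cos -45.3°, sin -45.3°) = (29.683, -29.996). ∠EKQ = 111.5°, so KQ runs at -45.3° + (180° − 111.5°) = 23.200° from the x-axis; with |KQ| = 29.0, Q = K + 29.0·(cos 23.200°, sin 23.200°) = (56.338, -18.571). KQ is perpendicular to QL; with |QL| = 13.5 on the right of KQ, L = Q + 13.5·(0.39394, -0.91914) = (61.656, -30.980). Then |EL| = |L − E| = 69.002.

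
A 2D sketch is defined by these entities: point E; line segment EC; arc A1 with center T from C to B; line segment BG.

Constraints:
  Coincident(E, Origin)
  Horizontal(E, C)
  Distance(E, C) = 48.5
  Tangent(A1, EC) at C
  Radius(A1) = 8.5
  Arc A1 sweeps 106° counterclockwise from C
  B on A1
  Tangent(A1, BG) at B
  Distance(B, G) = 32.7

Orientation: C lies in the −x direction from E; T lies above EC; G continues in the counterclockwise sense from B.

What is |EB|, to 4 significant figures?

41.76

Tangency of A1 to EC means the radius TC is perpendicular to EC, so T = C + (0, 8.5) = (-48.50, 8.500). On A1, C sits at bearing -90° from T; a 106° counterclockwise sweep puts B at bearing 16°, so B = T + 8.5·(cos 16°, sin 16°) = (-40.33, 10.84). Then |EB| = |B − E| = 41.76.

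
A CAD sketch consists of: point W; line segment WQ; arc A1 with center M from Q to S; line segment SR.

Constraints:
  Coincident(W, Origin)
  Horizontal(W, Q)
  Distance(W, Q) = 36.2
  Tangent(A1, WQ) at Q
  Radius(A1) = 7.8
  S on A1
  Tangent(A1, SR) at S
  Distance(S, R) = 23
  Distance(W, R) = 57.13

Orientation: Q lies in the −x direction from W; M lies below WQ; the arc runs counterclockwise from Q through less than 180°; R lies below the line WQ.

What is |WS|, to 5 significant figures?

44.088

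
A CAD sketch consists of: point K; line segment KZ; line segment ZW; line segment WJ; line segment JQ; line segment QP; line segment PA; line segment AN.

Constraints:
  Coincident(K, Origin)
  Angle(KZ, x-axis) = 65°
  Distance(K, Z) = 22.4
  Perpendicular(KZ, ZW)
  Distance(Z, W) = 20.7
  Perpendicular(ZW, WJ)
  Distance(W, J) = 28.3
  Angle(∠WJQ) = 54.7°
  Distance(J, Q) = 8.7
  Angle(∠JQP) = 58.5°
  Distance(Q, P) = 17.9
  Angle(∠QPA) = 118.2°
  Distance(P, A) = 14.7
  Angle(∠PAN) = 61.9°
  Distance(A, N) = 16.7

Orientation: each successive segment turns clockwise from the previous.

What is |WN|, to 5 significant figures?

32.467

K is at the origin; KZ runs at 65.0° with length 22.4, so Z = (9.4666, 20.301). KZ ⟂ ZW, so ZW runs at -25.000°; with |ZW| = 20.7, W = (28.227, 11.553). ZW ⟂ WJ, so WJ runs at -115.00°; with |WJ| = 28.3, J = (16.267, -14.095). ∠WJQ = 54.7° gives JQ at 119.70° from the x-axis; with |JQ| = 8.7, Q = (11.957, -6.5383). ∠JQP = 58.5° gives QP at -1.8000° from the x-axis; with |QP| = 17.9, P = (29.848, -7.1006). ∠QPA = 118.2° gives PA at -63.600° from the x-axis; with |PA| = 14.7, A = (36.384, -20.268). ∠PAN = 61.9° gives AN at 178.30° from the x-axis; with |AN| = 16.7, N = (19.691, -19.772). Then |WN| = |N − W| = 32.467.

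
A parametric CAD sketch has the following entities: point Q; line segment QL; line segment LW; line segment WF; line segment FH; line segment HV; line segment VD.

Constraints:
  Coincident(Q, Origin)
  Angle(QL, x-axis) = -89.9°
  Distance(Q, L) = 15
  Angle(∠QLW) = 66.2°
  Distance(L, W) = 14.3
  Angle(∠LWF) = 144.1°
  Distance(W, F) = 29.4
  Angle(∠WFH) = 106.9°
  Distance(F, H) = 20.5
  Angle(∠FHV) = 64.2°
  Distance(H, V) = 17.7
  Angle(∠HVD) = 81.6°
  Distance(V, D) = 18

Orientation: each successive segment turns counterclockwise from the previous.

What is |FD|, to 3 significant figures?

6.18

Q is at the origin; QL runs at -89.9° with length 15.0, so L = (0.0262, -15.0). ∠QLW = 66.2° gives LW at 23.9° from the x-axis; with |LW| = 14.3, W = (13.1, -9.21). ∠LWF = 144.1° gives WF at 59.8° from the x-axis; with |WF| = 29.4, F = (27.9, 16.2). ∠WFH = 106.9° gives FH at 133° from the x-axis; with |FH| = 20.5, H = (13.9, 31.2). ∠FHV = 64.2° gives HV at -111° from the x-axis; with |HV| = 17.7, V = (7.50, 14.7). ∠HVD = 81.6° gives VD at -12.9° from the x-axis; with |VD| = 18.0, D = (25.1, 10.7). Then |FD| = |D − F| = 6.18.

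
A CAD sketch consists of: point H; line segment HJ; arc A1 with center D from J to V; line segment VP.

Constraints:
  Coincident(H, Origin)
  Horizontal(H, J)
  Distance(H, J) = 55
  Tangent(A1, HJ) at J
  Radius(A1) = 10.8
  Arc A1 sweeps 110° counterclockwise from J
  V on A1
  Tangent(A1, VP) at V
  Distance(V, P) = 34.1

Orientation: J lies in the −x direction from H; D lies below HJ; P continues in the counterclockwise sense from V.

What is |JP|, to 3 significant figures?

46.6

H is at the origin; HJ is horizontal with |HJ| = 55.0 and J on the −x side, so J = (-55.0, 0.00). Since A1 is tangent to HJ there, DJ ⟂ HJ, so D = J + (0, -10.8) = (-55.0, -10.8). On A1, J sits at bearing 90° from D; a 110° counterclockwise sweep puts V at bearing 200°, so V = D + 10.8·(cos 200°, sin 200°) = (-65.1, -14.5). The tangent condition forces DV to be normal to VP, so VP runs along (−sin 200°, cos 200°); with |VP| = 34.1, P = (-53.5, -46.5). Then |JP| = |P − J| = 46.6.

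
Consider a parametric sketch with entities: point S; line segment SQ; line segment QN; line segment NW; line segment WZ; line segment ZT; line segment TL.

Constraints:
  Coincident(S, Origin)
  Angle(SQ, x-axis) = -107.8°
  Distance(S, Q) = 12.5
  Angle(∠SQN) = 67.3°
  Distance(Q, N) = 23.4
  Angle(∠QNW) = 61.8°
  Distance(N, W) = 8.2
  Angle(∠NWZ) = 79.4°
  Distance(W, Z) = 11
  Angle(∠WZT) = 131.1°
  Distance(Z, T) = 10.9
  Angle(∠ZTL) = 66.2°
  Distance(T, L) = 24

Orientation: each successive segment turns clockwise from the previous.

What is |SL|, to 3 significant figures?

31.0

S is at the origin; SQ runs at -107.8° with length 12.5, so Q = (-3.82, -11.9). ∠SQN = 67.3° gives QN at 140° from the x-axis; with |QN| = 23.4, N = (-21.6, 3.30). ∠QNW = 61.8° gives NW at 21.3° from the x-axis; with |NW| = 8.2, W = (-14.0, 6.27). ∠NWZ = 79.4° gives WZ at -79.3° from the x-axis; with |WZ| = 11.0, Z = (-11.9, -4.53). ∠WZT = 131.1° gives ZT at -128° from the x-axis; with |ZT| = 10.9, T = (-18.7, -13.1). ∠ZTL = 66.2° gives TL at 118° from the x-axis; with |TL| = 24.0, L = (-29.9, 8.09). Then |SL| = |L − S| = 31.0.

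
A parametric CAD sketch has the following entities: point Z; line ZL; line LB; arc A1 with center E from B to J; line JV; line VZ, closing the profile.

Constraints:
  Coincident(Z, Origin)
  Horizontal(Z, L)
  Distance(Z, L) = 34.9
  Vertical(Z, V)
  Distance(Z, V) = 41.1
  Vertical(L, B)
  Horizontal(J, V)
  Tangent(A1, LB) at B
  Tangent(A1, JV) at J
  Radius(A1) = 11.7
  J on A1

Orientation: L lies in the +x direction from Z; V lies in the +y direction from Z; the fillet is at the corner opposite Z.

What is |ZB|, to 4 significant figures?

45.63

Z is at the origin; Z and L share the same y with |ZL| = 34.9 and L on the +x side, so L = (34.90, 0.000). ZV is vertical with |ZV| = 41.1 and V on the +y side, so V = (0.000, 41.10). The virtual corner opposite Z is at (34.90, 41.10). Since A1 is tangent to LB there, EB ⟂ LB and tangency of A1 to JV means the radius EJ is perpendicular to JV, with radius 11.7, so the center E sits 11.7 in from both sides at E = (23.20, 29.40). That places the tangent points at B = (34.90, 29.40) on LB and J = (23.20, 41.10) on JV. Then |ZB| = |B − Z| = 45.63.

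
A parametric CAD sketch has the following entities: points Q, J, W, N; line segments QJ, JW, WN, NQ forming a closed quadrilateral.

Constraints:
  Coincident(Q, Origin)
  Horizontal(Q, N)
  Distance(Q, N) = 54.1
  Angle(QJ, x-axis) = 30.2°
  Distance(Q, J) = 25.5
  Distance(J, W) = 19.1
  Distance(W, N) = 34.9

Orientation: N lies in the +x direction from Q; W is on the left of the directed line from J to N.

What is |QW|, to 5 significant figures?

43.716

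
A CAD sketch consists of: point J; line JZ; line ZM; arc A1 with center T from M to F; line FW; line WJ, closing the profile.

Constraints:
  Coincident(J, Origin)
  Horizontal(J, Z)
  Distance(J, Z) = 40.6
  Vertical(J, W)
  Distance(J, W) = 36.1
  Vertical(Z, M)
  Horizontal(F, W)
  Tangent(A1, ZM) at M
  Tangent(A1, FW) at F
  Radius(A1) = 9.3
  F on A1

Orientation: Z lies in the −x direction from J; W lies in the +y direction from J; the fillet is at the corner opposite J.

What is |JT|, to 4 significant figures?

41.21

J and W share the same x with |JW| = 36.1 and W on the +y side, so W = (0.000, 36.10). The virtual corner opposite J is at (-40.60, 36.10). Tangency of A1 to ZM means the radius TM is perpendicular to ZM and since A1 is tangent to FW there, TF ⟂ FW, with radius 9.3, so the center T sits 9.3 in from both sides at T = (-31.30, 26.80). Then |JT| = |T − J| = 41.21.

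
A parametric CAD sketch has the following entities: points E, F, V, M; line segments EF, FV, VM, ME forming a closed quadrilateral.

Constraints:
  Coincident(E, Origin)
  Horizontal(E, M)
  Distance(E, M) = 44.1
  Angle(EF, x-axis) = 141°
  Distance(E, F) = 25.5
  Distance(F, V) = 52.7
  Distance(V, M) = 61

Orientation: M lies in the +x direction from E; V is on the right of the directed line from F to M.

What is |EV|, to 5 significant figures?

35.320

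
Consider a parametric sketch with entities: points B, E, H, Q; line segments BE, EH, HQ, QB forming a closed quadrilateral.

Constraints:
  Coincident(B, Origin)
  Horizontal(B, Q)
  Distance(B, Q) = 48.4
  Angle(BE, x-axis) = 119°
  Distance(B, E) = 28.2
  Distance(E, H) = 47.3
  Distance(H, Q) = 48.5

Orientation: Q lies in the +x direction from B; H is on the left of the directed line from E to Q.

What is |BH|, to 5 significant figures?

53.295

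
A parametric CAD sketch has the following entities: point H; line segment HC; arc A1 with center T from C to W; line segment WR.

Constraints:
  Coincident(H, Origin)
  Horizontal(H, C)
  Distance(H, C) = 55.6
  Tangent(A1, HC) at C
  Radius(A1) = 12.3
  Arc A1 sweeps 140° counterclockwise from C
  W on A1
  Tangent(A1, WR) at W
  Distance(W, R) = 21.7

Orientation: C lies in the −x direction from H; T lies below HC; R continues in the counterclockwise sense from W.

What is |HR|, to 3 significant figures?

58.9

On A1, C sits at bearing 90° from T; a 140° counterclockwise sweep puts W at bearing 230°, so W = T + 12.3·(cos 230°, sin 230°) = (-63.5, -21.7). Tangency of A1 to WR means the radius TW is perpendicular to WR, so WR runs along (−sin 230°, cos 230°); with |WR| = 21.7, R = (-46.9, -35.7). Then |HR| = |R − H| = 58.9.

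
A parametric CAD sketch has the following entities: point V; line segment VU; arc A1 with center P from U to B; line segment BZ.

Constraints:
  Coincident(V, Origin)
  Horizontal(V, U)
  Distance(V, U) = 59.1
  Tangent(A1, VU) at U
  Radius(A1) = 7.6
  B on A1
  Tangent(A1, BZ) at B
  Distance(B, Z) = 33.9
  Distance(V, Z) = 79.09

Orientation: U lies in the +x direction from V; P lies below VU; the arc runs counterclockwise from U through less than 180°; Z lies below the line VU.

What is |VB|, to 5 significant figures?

53.442

V is at the origin; V and U share the same y with |VU| = 59.1 and U on the +x side, so U = (59.100, 0.0000). Tangency of A1 to VU means the radius PU is perpendicular to VU, so P = U + (0, -7.6) = (59.100, -7.6000). Since PB ⟂ BZ (tangency), |PZ| = √(7.6² + 33.9²) = 34.741 regardless of where B sits on A1. So Z lies on both circle(V, 79.09) and circle(P, 34.741); the below-VU intersection is Z = (67.434, -41.327). B is the foot of the tangent from Z: B = (52.299, -10.993).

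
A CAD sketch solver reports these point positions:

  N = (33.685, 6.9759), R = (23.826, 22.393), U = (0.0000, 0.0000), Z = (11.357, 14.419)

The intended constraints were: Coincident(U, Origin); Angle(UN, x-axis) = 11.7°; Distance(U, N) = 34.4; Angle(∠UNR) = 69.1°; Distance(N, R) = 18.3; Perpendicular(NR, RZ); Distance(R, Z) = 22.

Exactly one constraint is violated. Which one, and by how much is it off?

Distance(R, Z) = 22 — off by 7.20.

U = (0.00, 0.00) ✓; UN at 11.70° ✓; |UN| = 34.40 ✓; ∠UNR = 69.10° ✓; |NR| = 18.30 ✓; ∠(NR, RZ) = 90.00° ✓; |RZ| = 14.80 ✗.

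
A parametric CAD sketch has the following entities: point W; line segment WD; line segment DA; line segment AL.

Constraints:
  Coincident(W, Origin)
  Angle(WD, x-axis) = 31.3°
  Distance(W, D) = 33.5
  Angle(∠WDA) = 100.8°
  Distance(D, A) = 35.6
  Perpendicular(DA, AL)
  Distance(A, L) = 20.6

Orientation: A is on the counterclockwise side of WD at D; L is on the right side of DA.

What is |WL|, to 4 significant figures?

67.95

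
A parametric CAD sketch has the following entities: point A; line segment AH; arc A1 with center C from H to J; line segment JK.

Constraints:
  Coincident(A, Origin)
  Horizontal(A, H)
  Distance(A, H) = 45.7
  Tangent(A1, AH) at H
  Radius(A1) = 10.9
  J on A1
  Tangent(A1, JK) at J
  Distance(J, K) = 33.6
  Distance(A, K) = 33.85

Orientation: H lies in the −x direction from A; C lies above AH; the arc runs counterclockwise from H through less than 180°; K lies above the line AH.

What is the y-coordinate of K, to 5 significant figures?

29.879

Checks: |CJ| = 10.90 ✓; ∠(CJ, JK) = 90.00° ✓; |JK| = 33.60 ✓; |AK| = 33.85 ✓.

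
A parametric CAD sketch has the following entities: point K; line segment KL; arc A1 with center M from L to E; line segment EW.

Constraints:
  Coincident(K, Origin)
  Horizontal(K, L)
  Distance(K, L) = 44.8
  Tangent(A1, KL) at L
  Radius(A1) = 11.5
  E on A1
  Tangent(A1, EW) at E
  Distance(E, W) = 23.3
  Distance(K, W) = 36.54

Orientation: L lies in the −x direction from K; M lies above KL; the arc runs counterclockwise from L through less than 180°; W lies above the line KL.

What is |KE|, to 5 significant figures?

35.070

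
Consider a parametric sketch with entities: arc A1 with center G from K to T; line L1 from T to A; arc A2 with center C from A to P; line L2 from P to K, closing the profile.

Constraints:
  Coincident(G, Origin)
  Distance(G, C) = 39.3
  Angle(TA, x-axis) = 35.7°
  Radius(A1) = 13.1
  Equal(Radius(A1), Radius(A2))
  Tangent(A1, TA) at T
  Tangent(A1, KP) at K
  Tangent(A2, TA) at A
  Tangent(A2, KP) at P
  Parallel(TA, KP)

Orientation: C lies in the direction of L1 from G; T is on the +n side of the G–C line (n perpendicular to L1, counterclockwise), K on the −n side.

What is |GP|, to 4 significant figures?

41.43

The slot axis is L1's direction at 35.7°, so u = (cos 35.7°, sin 35.7°) = (0.8121, 0.5835) and n = (−sin 35.7°, cos 35.7°) = (-0.5835, 0.8121). G is at the origin and C lies 39.3 along u from G, so C = 39.3·u = (31.91, 22.93). Tangency of A1 to both parallel lines with radius 13.1 puts T and K at G ± 13.1·n: T = (-7.644, 10.64), K = (7.644, -10.64). Equal radii place A and P the same way about C: A = C + 13.1·n = (24.27, 33.57), P = C − 13.1·n = (39.56, 12.29). Then |GP| = |P − G| = 41.43.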